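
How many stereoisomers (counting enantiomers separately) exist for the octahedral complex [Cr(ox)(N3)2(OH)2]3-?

Each ox is bidentate and must span two cis positions.
There are 3 geometric isomers: N3 trans, OH cis; N3 cis, OH cis (chiral); N3 cis, OH trans.
One of these lacks any improper symmetry element and so occurs as an enantiomeric pair, giving 3 + 1 = 4 stereoisomers in total.

4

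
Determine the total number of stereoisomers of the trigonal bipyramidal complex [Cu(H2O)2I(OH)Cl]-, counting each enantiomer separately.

10

A trigonal bipyramid has two axial and three equatorial sites, which are chemically inequivalent.
Systematic enumeration (placing each ligand type in turn and discarding arrangements equivalent by rotation or reflection) gives 7 geometric isomers.
Of these, 3 lack any improper symmetry element and so occur as enantiomeric pairs, giving 7 + 3 = 10 stereoisomers in total.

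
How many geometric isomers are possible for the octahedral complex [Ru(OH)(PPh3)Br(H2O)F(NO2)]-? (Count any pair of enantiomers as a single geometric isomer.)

15

In an octahedral complex each vertex has one trans partner and four cis neighbours.
Exhaustive case analysis gives 15 geometric isomers.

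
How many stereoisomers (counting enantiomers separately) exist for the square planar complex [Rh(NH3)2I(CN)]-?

2

In a square planar complex each vertex has one trans partner and two cis neighbours.
Working through the distinct placements yields 2 geometric isomers: NH3 cis; NH3 trans.
Each arrangement has an internal mirror plane or centre of symmetry, so none is chiral.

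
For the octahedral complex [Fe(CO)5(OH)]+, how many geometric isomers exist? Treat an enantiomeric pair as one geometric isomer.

An octahedron has six vertices in three trans pairs; every non-trans pair is cis.
Only one geometric arrangement is possible.

1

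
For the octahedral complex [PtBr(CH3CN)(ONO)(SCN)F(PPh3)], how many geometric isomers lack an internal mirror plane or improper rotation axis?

In an octahedral complex each vertex has one trans partner and four cis neighbours.
Systematic enumeration (placing each ligand type in turn and discarding arrangements equivalent by rotation or reflection) gives 15 geometric isomers.
Of these, 15 lack any improper symmetry element and so occur as enantiomeric pairs, giving 15 + 15 = 30 stereoisomers in total.

15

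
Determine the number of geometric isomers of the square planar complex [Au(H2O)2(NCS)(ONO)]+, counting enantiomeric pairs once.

2

In a square planar complex each vertex has one trans partner and two cis neighbours.
Systematic placement gives 2 geometric isomers: H2O cis; H2O trans.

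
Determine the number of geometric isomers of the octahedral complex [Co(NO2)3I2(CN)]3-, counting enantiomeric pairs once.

The six octahedral sites form three mutually perpendicular trans pairs.
There are 3 geometric isomers: NO2 mer, I cis; NO2 mer, I trans; NO2 fac, I cis.

3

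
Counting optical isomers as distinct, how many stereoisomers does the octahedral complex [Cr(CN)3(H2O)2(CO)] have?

3

In an octahedral complex each vertex has one trans partner and four cis neighbours.
Systematic placement gives 3 geometric isomers: CN mer, H2O trans; CN mer, H2O cis; CN fac, H2O cis.
Each arrangement has an internal mirror plane or centre of symmetry, so none is chiral.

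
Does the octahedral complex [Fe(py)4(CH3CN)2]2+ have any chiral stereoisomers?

no

The six octahedral sites form three mutually perpendicular trans pairs.
Working through the distinct placements yields 2 geometric isomers: CH3CN trans; CH3CN cis.
Each arrangement has an internal mirror plane or centre of symmetry, so none is chiral.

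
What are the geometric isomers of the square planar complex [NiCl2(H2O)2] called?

cis and trans

Working through the distinct placements yields 2 geometric isomers: Cl cis; Cl trans.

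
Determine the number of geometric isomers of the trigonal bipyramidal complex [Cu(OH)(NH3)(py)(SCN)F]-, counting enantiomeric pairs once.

A trigonal bipyramid has two axial and three equatorial sites, which are chemically inequivalent.
Systematic enumeration (placing each ligand type in turn and discarding arrangements equivalent by rotation or reflection) gives 10 geometric isomers.

10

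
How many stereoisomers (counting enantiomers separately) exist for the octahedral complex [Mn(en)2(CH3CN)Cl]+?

Each en is bidentate and must span two cis positions.
There are 2 geometric isomers: CH3CN and Cl mutually trans; CH3CN and Cl mutually cis (chiral).
One of these lacks any improper symmetry element and so occurs as an enantiomeric pair, giving 2 + 1 = 3 stereoisomers in total.

3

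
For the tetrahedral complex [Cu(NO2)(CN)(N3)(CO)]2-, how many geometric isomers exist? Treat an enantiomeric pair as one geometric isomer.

All four vertices of a tetrahedron are equivalent and mutually adjacent, so cis/trans isomerism cannot arise.
Only one geometric arrangement is possible; it has no improper symmetry element, so it exists as a pair of enantiomers (2 stereoisomers).

1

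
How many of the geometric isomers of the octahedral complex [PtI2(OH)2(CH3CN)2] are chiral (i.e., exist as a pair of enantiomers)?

1

An octahedron has six vertices in three trans pairs; every non-trans pair is cis.
There are 5 geometric isomers: I trans, OH trans, CH3CN trans; I cis, OH cis, CH3CN trans; I cis, OH trans, CH3CN cis; I cis, OH cis, CH3CN cis (chiral); I trans, OH cis, CH3CN cis.
One of these lacks any improper symmetry element and so occurs as an enantiomeric pair, giving 5 + 1 = 6 stereoisomers in total.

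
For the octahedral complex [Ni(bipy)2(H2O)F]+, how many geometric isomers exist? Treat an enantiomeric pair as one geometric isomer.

Each bipy is bidentate and must span two cis positions.
Working through the distinct placements yields 2 geometric isomers: H2O and F mutually trans; H2O and F mutually cis (chiral).

2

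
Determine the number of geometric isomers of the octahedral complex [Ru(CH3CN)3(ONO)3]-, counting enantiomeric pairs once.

2

Systematic placement gives 2 geometric isomers: CH3CN mer; CH3CN fac.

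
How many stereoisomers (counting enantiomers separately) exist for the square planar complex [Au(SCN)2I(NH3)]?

In a square planar complex each vertex has one trans partner and two cis neighbours.
There are 2 geometric isomers: SCN cis; SCN trans.
Each arrangement has an internal mirror plane or centre of symmetry, so none is chiral.

2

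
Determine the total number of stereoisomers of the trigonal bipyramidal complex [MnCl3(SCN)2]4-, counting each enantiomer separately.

In a trigonal bipyramid the two axial positions differ from the three equatorial ones.
The distinct arrangements are (3 in all): SCN both equatorial; SCN one axial, one equatorial; SCN both axial.
Each arrangement has an internal mirror plane or centre of symmetry, so none is chiral.

3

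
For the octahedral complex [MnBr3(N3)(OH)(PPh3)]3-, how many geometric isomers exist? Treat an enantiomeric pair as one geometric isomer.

The six octahedral sites form three mutually perpendicular trans pairs.
The distinct arrangements are (4 in all): Br mer (3 arrangements); Br fac (chiral).

4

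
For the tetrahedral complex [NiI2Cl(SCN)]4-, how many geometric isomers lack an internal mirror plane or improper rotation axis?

In a tetrahedral complex all four positions are equivalent and every pair of ligands is adjacent — there is no cis/trans distinction.
Only one geometric arrangement is possible.

0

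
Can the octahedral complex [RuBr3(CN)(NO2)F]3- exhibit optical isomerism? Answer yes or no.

An octahedron has six vertices in three trans pairs; every non-trans pair is cis.
Systematic placement gives 4 geometric isomers: Br mer (3 arrangements); Br fac (chiral).
One of these lacks any improper symmetry element and so occurs as an enantiomeric pair, giving 4 + 1 = 5 stereoisomers in total.

yes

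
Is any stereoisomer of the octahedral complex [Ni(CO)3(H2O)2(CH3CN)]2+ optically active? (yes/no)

An octahedron has six vertices in three trans pairs; every non-trans pair is cis.
The distinct arrangements are (3 in all): CO mer, H2O trans; CO fac, H2O cis; CO mer, H2O cis.
Each arrangement has an internal mirror plane or centre of symmetry, so none is chiral.

no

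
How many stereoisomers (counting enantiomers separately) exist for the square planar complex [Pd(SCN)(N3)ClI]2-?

3

In a square planar complex each vertex has one trans partner and two cis neighbours.
Systematic placement gives 3 geometric isomers: (Cl/N3 trans, I/SCN trans); (Cl/SCN trans, I/N3 trans); (Cl/I trans, N3/SCN trans).
Each arrangement has an internal mirror plane or centre of symmetry, so none is chiral.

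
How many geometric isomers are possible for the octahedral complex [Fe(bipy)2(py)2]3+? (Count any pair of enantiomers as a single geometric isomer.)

2

Each bipy is bidentate and must span two cis positions.
There are 2 geometric isomers: py trans; py cis (chiral).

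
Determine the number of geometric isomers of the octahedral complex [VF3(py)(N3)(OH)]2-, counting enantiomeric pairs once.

The six octahedral sites form three mutually perpendicular trans pairs.
Systematic placement gives 4 geometric isomers: F mer (3 arrangements); F fac (chiral).

4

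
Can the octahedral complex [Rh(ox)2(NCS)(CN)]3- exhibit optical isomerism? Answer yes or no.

In an octahedral complex each vertex has one trans partner and four cis neighbours.
Each ox is bidentate and must span two cis positions.
Systematic placement gives 2 geometric isomers: NCS and CN mutually trans; NCS and CN mutually cis (chiral).
One of these lacks any improper symmetry element and so occurs as an enantiomeric pair, giving 2 + 1 = 3 stereoisomers in total.

yes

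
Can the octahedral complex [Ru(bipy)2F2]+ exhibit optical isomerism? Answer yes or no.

yes

Each bipy is bidentate and must span two cis positions.
Systematic placement gives 2 geometric isomers: F trans; F cis (chiral).
One of these lacks any improper symmetry element and so occurs as an enantiomeric pair, giving 2 + 1 = 3 stereoisomers in total.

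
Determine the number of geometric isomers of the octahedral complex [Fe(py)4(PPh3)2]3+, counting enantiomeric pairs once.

2

Working through the distinct placements yields 2 geometric isomers: PPh3 trans; PPh3 cis.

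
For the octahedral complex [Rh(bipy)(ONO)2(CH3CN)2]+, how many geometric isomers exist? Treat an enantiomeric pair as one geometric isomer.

Each bipy is bidentate and must span two cis positions.
The distinct arrangements are (3 in all): ONO cis, CH3CN trans; ONO cis, CH3CN cis (chiral); ONO trans, CH3CN cis.

3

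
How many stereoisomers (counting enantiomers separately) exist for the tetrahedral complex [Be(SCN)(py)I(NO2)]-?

All four vertices of a tetrahedron are equivalent and mutually adjacent, so cis/trans isomerism cannot arise.
Only one geometric arrangement is possible; it has no improper symmetry element, so it exists as a pair of enantiomers (2 stereoisomers).

2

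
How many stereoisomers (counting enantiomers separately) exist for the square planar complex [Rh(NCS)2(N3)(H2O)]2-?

In a square planar complex each vertex has one trans partner and two cis neighbours.
Systematic placement gives 2 geometric isomers: NCS cis; NCS trans.
Each arrangement has an internal mirror plane or centre of symmetry, so none is chiral.

2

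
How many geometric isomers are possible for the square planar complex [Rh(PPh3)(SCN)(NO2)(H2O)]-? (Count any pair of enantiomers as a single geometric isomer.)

3

In a square planar complex each vertex has one trans partner and two cis neighbours.
Systematic placement gives 3 geometric isomers: (H2O/PPh3 trans, NO2/SCN trans); (H2O/SCN trans, NO2/PPh3 trans); (H2O/NO2 trans, PPh3/SCN trans).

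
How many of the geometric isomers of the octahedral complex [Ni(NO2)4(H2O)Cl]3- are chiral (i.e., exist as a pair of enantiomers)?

In an octahedral complex each vertex has one trans partner and four cis neighbours.
There are 2 geometric isomers: H2O and Cl mutually trans; H2O and Cl mutually cis.
Each arrangement has an internal mirror plane or centre of symmetry, so none is chiral.

0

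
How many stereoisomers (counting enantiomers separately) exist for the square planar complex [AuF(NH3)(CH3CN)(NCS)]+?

3

A square has two trans pairs of vertices; adjacent vertices are cis.
The distinct arrangements are (3 in all): (CH3CN/NCS trans, F/NH3 trans); (CH3CN/NH3 trans, F/NCS trans); (CH3CN/F trans, NCS/NH3 trans).
Each arrangement has an internal mirror plane or centre of symmetry, so none is chiral.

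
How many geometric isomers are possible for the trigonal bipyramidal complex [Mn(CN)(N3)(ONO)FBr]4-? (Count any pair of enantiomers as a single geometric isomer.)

Placing the ligands in turn and identifying arrangements related by rotation or reflection leaves 10 distinct geometric isomers.

10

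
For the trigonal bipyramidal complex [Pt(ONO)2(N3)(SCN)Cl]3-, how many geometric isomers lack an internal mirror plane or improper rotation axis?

3

Exhaustive case analysis gives 7 geometric isomers.
Of these, 3 lack any improper symmetry element and so occur as enantiomeric pairs, giving 7 + 3 = 10 stereoisomers in total.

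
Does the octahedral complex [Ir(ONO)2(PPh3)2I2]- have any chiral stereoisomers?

yes

In an octahedral complex each vertex has one trans partner and four cis neighbours.
There are 5 geometric isomers: ONO trans, PPh3 trans, I trans; ONO cis, PPh3 cis, I trans; ONO cis, PPh3 trans, I cis; ONO cis, PPh3 cis, I cis (chiral); ONO trans, PPh3 cis, I cis.
One of these lacks any improper symmetry element and so occurs as an enantiomeric pair, giving 5 + 1 = 6 stereoisomers in total.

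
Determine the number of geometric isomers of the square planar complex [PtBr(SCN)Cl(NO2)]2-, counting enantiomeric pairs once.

A square has two trans pairs of vertices; adjacent vertices are cis.
The distinct arrangements are (3 in all): (Br/NO2 trans, Cl/SCN trans); (Br/SCN trans, Cl/NO2 trans); (Br/Cl trans, NO2/SCN trans).

3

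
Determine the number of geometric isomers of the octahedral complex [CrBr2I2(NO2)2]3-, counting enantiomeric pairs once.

5

An octahedron has six vertices in three trans pairs; every non-trans pair is cis.
The distinct arrangements are (5 in all): Br trans, I trans, NO2 trans; Br trans, I cis, NO2 cis; Br cis, I cis, NO2 trans; Br cis, I cis, NO2 cis (chiral); Br cis, I trans, NO2 cis.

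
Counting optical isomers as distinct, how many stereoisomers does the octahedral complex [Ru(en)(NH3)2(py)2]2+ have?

4

In an octahedral complex each vertex has one trans partner and four cis neighbours.
Each en is bidentate and must span two cis positions.
Systematic placement gives 3 geometric isomers: NH3 trans, py cis; NH3 cis, py trans; NH3 cis, py cis (chiral).
One of these lacks any improper symmetry element and so occurs as an enantiomeric pair, giving 3 + 1 = 4 stereoisomers in total.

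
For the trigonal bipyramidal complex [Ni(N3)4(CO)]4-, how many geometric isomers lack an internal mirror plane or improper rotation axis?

A trigonal bipyramid has two axial and three equatorial sites, which are chemically inequivalent.
The distinct arrangements are (2 in all): CO axial; CO equatorial.
Each arrangement has an internal mirror plane or centre of symmetry, so none is chiral.

0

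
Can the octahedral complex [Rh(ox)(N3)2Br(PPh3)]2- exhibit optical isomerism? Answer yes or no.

yes

In an octahedral complex each vertex has one trans partner and four cis neighbours.
Each ox is bidentate and must span two cis positions.
Systematic placement gives 4 geometric isomers: N3 cis (3 arrangements, 2 chiral); N3 trans.
Of these, 2 lack any improper symmetry element and so occur as enantiomeric pairs, giving 4 + 2 = 6 stereoisomers in total.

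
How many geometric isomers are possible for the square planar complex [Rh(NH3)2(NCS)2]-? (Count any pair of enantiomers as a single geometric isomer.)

2

In a square planar complex each vertex has one trans partner and two cis neighbours.
Systematic placement gives 2 geometric isomers: NH3 cis; NH3 trans.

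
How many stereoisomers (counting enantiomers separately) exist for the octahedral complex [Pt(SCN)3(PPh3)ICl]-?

5

In an octahedral complex each vertex has one trans partner and four cis neighbours.
There are 4 geometric isomers: SCN mer (3 arrangements); SCN fac (chiral).
One of these lacks any improper symmetry element and so occurs as an enantiomeric pair, giving 4 + 1 = 5 stereoisomers in total.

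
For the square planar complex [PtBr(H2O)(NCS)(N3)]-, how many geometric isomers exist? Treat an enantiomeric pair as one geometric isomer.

In a square planar complex each vertex has one trans partner and two cis neighbours.
The distinct arrangements are (3 in all): (Br/N3 trans, H2O/NCS trans); (Br/NCS trans, H2O/N3 trans); (Br/H2O trans, N3/NCS trans).

3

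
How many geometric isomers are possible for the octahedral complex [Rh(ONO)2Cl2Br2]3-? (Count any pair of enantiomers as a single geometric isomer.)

There are 5 geometric isomers: ONO trans, Cl trans, Br trans; ONO cis, Cl cis, Br trans; ONO trans, Cl cis, Br cis; ONO cis, Cl cis, Br cis (chiral); ONO cis, Cl trans, Br cis.

5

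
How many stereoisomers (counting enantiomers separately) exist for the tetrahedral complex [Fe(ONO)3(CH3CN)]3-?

1

Only one geometric arrangement is possible.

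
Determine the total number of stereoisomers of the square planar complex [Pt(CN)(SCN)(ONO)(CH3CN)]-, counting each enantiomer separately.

3

In a square planar complex each vertex has one trans partner and two cis neighbours.
The distinct arrangements are (3 in all): (CH3CN/ONO trans, CN/SCN trans); (CH3CN/SCN trans, CN/ONO trans); (CH3CN/CN trans, ONO/SCN trans).
Each arrangement has an internal mirror plane or centre of symmetry, so none is chiral.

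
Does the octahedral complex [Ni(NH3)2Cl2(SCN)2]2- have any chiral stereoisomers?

The distinct arrangements are (5 in all): NH3 trans, Cl trans, SCN trans; NH3 cis, Cl trans, SCN cis; NH3 cis, Cl cis, SCN trans; NH3 cis, Cl cis, SCN cis (chiral); NH3 trans, Cl cis, SCN cis.
One of these lacks any improper symmetry element and so occurs as an enantiomeric pair, giving 5 + 1 = 6 stereoisomers in total.

yes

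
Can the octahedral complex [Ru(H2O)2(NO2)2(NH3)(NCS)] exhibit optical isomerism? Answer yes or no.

The distinct arrangements are (6 in all): H2O trans, NO2 trans; H2O trans, NO2 cis; H2O cis, NO2 trans; H2O cis, NO2 cis (3 arrangements, 2 chiral).
Of these, 2 lack any improper symmetry element and so occur as enantiomeric pairs, giving 6 + 2 = 8 stereoisomers in total.

yes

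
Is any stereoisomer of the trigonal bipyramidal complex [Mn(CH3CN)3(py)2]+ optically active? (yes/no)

no

In a trigonal bipyramid the two axial positions differ from the three equatorial ones.
There are 3 geometric isomers: py both equatorial; py one axial, one equatorial; py both axial.
Each arrangement has an internal mirror plane or centre of symmetry, so none is chiral.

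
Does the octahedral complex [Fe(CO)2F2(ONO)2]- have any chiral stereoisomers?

An octahedron has six vertices in three trans pairs; every non-trans pair is cis.
The distinct arrangements are (5 in all): CO trans, F trans, ONO trans; CO trans, F cis, ONO cis; CO cis, F cis, ONO trans; CO cis, F cis, ONO cis (chiral); CO cis, F trans, ONO cis.
One of these lacks any improper symmetry element and so occurs as an enantiomeric pair, giving 5 + 1 = 6 stereoisomers in total.

yes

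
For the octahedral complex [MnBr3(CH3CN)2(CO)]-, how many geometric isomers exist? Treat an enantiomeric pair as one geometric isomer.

In an octahedral complex each vertex has one trans partner and four cis neighbours.
Working through the distinct placements yields 3 geometric isomers: Br mer, CH3CN cis; Br mer, CH3CN trans; Br fac, CH3CN cis.

3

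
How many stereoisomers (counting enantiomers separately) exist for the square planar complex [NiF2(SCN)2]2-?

A square has two trans pairs of vertices; adjacent vertices are cis.
Systematic placement gives 2 geometric isomers: F cis; F trans.
Each arrangement has an internal mirror plane or centre of symmetry, so none is chiral.

2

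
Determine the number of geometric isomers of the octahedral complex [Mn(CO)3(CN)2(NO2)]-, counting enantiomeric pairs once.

3

An octahedron has six vertices in three trans pairs; every non-trans pair is cis.
Working through the distinct placements yields 3 geometric isomers: CO mer, CN trans; CO fac, CN cis; CO mer, CN cis.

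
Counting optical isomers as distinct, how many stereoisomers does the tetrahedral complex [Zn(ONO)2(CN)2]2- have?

All four vertices of a tetrahedron are equivalent and mutually adjacent, so cis/trans isomerism cannot arise.
Only one geometric arrangement is possible.

1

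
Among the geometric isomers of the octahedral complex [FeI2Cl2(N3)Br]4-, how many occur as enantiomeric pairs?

In an octahedral complex each vertex has one trans partner and four cis neighbours.
There are 6 geometric isomers: I cis, Cl cis (3 arrangements, 2 chiral); I trans, Cl cis; I cis, Cl trans; I trans, Cl trans.
Of these, 2 lack any improper symmetry element and so occur as enantiomeric pairs, giving 6 + 2 = 8 stereoisomers in total.

2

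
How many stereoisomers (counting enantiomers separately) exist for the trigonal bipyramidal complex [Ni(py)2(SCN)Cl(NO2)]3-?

10

Placing the ligands in turn and identifying arrangements related by rotation or reflection leaves 7 distinct geometric isomers.
Of these, 3 lack any improper symmetry element and so occur as enantiomeric pairs, giving 7 + 3 = 10 stereoisomers in total.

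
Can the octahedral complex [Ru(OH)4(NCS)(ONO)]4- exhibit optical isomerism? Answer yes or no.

no

In an octahedral complex each vertex has one trans partner and four cis neighbours.
Working through the distinct placements yields 2 geometric isomers: NCS and ONO mutually cis; NCS and ONO mutually trans.
Each arrangement has an internal mirror plane or centre of symmetry, so none is chiral.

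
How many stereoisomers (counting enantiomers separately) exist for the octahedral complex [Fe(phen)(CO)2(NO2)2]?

Each phen is bidentate and must span two cis positions.
Systematic placement gives 3 geometric isomers: CO trans, NO2 cis; CO cis, NO2 cis (chiral); CO cis, NO2 trans.
One of these lacks any improper symmetry element and so occurs as an enantiomeric pair, giving 3 + 1 = 4 stereoisomers in total.

4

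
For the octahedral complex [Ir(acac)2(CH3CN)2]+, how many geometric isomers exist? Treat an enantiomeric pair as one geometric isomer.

In an octahedral complex each vertex has one trans partner and four cis neighbours.
Each acac is bidentate and must span two cis positions.
There are 2 geometric isomers: CH3CN trans; CH3CN cis (chiral).

2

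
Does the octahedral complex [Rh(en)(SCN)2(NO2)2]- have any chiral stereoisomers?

Each en is bidentate and must span two cis positions.
There are 3 geometric isomers: SCN cis, NO2 trans; SCN cis, NO2 cis (chiral); SCN trans, NO2 cis.
One of these lacks any improper symmetry element and so occurs as an enantiomeric pair, giving 3 + 1 = 4 stereoisomers in total.

yes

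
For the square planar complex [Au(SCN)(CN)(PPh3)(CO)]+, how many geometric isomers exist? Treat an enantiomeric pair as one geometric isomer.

A square has two trans pairs of vertices; adjacent vertices are cis.
Systematic placement gives 3 geometric isomers: (CN/PPh3 trans, CO/SCN trans); (CN/SCN trans, CO/PPh3 trans); (CN/CO trans, PPh3/SCN trans).

3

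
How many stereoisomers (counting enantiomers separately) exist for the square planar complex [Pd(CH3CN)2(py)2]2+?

The distinct arrangements are (2 in all): CH3CN cis; CH3CN trans.
Each arrangement has an internal mirror plane or centre of symmetry, so none is chiral.

2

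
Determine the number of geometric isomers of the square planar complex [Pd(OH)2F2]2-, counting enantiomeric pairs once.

A square has two trans pairs of vertices; adjacent vertices are cis.
Working through the distinct placements yields 2 geometric isomers: OH cis; OH trans.

2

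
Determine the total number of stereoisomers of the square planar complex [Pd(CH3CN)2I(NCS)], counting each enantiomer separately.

A square has two trans pairs of vertices; adjacent vertices are cis.
There are 2 geometric isomers: CH3CN cis; CH3CN trans.
Each arrangement has an internal mirror plane or centre of symmetry, so none is chiral.

2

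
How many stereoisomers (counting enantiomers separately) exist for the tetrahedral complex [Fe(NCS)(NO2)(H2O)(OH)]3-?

2

In a tetrahedral complex all four positions are equivalent and every pair of ligands is adjacent — there is no cis/trans distinction.
Only one geometric arrangement is possible; it has no improper symmetry element, so it exists as a pair of enantiomers (2 stereoisomers).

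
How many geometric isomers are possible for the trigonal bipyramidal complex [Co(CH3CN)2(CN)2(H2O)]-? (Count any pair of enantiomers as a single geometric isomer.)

5

In a trigonal bipyramid the two axial positions differ from the three equatorial ones.
Exhaustive case analysis gives 5 geometric isomers.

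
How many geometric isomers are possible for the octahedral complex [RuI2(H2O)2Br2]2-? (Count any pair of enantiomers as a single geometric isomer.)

An octahedron has six vertices in three trans pairs; every non-trans pair is cis.
There are 5 geometric isomers: I trans, H2O trans, Br trans; I cis, H2O cis, Br trans; I trans, H2O cis, Br cis; I cis, H2O cis, Br cis (chiral); I cis, H2O trans, Br cis.

5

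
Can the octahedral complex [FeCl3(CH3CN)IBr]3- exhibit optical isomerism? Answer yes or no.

The six octahedral sites form three mutually perpendicular trans pairs.
There are 4 geometric isomers: Cl mer (3 arrangements); Cl fac (chiral).
One of these lacks any improper symmetry element and so occurs as an enantiomeric pair, giving 4 + 1 = 5 stereoisomers in total.

yes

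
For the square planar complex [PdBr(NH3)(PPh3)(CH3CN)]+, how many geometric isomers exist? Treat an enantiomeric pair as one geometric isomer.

In a square planar complex each vertex has one trans partner and two cis neighbours.
Working through the distinct placements yields 3 geometric isomers: (Br/NH3 trans, CH3CN/PPh3 trans); (Br/PPh3 trans, CH3CN/NH3 trans); (Br/CH3CN trans, NH3/PPh3 trans).

3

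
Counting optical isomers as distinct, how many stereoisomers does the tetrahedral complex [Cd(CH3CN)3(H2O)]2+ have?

All four vertices of a tetrahedron are equivalent and mutually adjacent, so cis/trans isomerism cannot arise.
Only one geometric arrangement is possible.

1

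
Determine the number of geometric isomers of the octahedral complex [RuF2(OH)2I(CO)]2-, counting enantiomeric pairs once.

The six octahedral sites form three mutually perpendicular trans pairs.
There are 6 geometric isomers: F cis, OH trans; F cis, OH cis (3 arrangements, 2 chiral); F trans, OH trans; F trans, OH cis.

6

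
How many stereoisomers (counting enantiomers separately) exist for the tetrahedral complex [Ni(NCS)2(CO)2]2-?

All four vertices of a tetrahedron are equivalent and mutually adjacent, so cis/trans isomerism cannot arise.
Only one geometric arrangement is possible.

1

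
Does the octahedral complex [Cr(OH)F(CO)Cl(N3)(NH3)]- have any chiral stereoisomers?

Systematic enumeration (placing each ligand type in turn and discarding arrangements equivalent by rotation or reflection) gives 15 geometric isomers.
Of these, 15 lack any improper symmetry element and so occur as enantiomeric pairs, giving 15 + 15 = 30 stereoisomers in total.

yes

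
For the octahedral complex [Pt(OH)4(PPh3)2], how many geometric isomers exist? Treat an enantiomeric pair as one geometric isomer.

The six octahedral sites form three mutually perpendicular trans pairs.
Working through the distinct placements yields 2 geometric isomers: PPh3 trans; PPh3 cis.

2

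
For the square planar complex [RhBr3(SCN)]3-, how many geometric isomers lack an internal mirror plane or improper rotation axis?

Only one geometric arrangement is possible.

0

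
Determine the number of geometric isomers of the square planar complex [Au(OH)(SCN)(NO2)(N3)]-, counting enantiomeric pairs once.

In a square planar complex each vertex has one trans partner and two cis neighbours.
The distinct arrangements are (3 in all): (N3/OH trans, NO2/SCN trans); (N3/SCN trans, NO2/OH trans); (N3/NO2 trans, OH/SCN trans).

3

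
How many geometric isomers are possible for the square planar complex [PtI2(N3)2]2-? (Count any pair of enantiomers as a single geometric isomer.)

A square has two trans pairs of vertices; adjacent vertices are cis.
There are 2 geometric isomers: I cis; I trans.

2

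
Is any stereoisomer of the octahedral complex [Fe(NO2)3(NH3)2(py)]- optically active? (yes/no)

An octahedron has six vertices in three trans pairs; every non-trans pair is cis.
Systematic placement gives 3 geometric isomers: NO2 mer, NH3 trans; NO2 fac, NH3 cis; NO2 mer, NH3 cis.
Each arrangement has an internal mirror plane or centre of symmetry, so none is chiral.

no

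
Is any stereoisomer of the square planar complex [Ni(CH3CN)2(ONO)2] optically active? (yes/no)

In a square planar complex each vertex has one trans partner and two cis neighbours.
Systematic placement gives 2 geometric isomers: CH3CN cis; CH3CN trans.
Each arrangement has an internal mirror plane or centre of symmetry, so none is chiral.

no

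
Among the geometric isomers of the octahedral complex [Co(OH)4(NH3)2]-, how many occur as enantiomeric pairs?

0

An octahedron has six vertices in three trans pairs; every non-trans pair is cis.
The distinct arrangements are (2 in all): NH3 trans; NH3 cis.
Each arrangement has an internal mirror plane or centre of symmetry, so none is chiral.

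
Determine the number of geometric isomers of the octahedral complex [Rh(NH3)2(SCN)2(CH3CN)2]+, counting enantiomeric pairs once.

The six octahedral sites form three mutually perpendicular trans pairs.
The distinct arrangements are (5 in all): NH3 trans, SCN trans, CH3CN trans; NH3 cis, SCN cis, CH3CN trans; NH3 cis, SCN trans, CH3CN cis; NH3 cis, SCN cis, CH3CN cis (chiral); NH3 trans, SCN cis, CH3CN cis.

5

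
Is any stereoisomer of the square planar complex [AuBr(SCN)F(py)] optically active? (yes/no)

no

In a square planar complex each vertex has one trans partner and two cis neighbours.
There are 3 geometric isomers: (Br/SCN trans, F/py trans); (Br/py trans, F/SCN trans); (Br/F trans, SCN/py trans).
Each arrangement has an internal mirror plane or centre of symmetry, so none is chiral.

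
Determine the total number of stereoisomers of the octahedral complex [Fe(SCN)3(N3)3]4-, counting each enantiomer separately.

2

In an octahedral complex each vertex has one trans partner and four cis neighbours.
The distinct arrangements are (2 in all): SCN mer; SCN fac.
Each arrangement has an internal mirror plane or centre of symmetry, so none is chiral.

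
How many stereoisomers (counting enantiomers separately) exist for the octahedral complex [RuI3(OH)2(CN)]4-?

An octahedron has six vertices in three trans pairs; every non-trans pair is cis.
The distinct arrangements are (3 in all): I mer, OH trans; I fac, OH cis; I mer, OH cis.
Each arrangement has an internal mirror plane or centre of symmetry, so none is chiral.

3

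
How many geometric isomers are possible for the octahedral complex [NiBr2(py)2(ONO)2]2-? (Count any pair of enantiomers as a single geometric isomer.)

5

An octahedron has six vertices in three trans pairs; every non-trans pair is cis.
The distinct arrangements are (5 in all): Br trans, py trans, ONO trans; Br trans, py cis, ONO cis; Br cis, py trans, ONO cis; Br cis, py cis, ONO cis (chiral); Br cis, py cis, ONO trans.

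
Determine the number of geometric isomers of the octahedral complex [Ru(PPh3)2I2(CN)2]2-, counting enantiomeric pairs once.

In an octahedral complex each vertex has one trans partner and four cis neighbours.
The distinct arrangements are (5 in all): PPh3 trans, I trans, CN trans; PPh3 cis, I cis, CN trans; PPh3 trans, I cis, CN cis; PPh3 cis, I cis, CN cis (chiral); PPh3 cis, I trans, CN cis.

5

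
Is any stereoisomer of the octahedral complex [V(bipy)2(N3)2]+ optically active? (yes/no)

Each bipy is bidentate and must span two cis positions.
The distinct arrangements are (2 in all): N3 trans; N3 cis (chiral).
One of these lacks any improper symmetry element and so occurs as an enantiomeric pair, giving 2 + 1 = 3 stereoisomers in total.

yes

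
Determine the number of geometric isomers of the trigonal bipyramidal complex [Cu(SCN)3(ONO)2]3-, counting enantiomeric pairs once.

3

In a trigonal bipyramid the two axial positions differ from the three equatorial ones.
The distinct arrangements are (3 in all): ONO both axial; ONO one axial, one equatorial; ONO both equatorial.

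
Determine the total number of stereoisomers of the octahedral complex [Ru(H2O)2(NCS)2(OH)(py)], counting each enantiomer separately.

8

Systematic placement gives 6 geometric isomers: H2O trans, NCS trans; H2O trans, NCS cis; H2O cis, NCS cis (3 arrangements, 2 chiral); H2O cis, NCS trans.
Of these, 2 lack any improper symmetry element and so occur as enantiomeric pairs, giving 6 + 2 = 8 stereoisomers in total.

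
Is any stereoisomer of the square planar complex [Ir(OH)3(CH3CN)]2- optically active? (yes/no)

A square has two trans pairs of vertices; adjacent vertices are cis.
Only one geometric arrangement is possible.

no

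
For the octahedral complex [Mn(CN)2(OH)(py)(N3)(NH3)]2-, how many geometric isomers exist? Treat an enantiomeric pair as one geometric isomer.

9

The six octahedral sites form three mutually perpendicular trans pairs.
Systematic enumeration (placing each ligand type in turn and discarding arrangements equivalent by rotation or reflection) gives 9 geometric isomers.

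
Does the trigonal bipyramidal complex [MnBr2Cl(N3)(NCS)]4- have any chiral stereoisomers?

A trigonal bipyramid has two axial and three equatorial sites, which are chemically inequivalent.
Exhaustive case analysis gives 7 geometric isomers.
Of these, 3 lack any improper symmetry element and so occur as enantiomeric pairs, giving 7 + 3 = 10 stereoisomers in total.

yes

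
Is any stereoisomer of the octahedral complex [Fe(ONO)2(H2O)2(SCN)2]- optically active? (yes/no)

An octahedron has six vertices in three trans pairs; every non-trans pair is cis.
Systematic placement gives 5 geometric isomers: ONO trans, H2O trans, SCN trans; ONO cis, H2O trans, SCN cis; ONO cis, H2O cis, SCN trans; ONO cis, H2O cis, SCN cis (chiral); ONO trans, H2O cis, SCN cis.
One of these lacks any improper symmetry element and so occurs as an enantiomeric pair, giving 5 + 1 = 6 stereoisomers in total.

yes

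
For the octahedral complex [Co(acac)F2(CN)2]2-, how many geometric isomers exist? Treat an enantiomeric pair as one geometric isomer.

3

Each acac is bidentate and must span two cis positions.
The distinct arrangements are (3 in all): F cis, CN trans; F cis, CN cis (chiral); F trans, CN cis.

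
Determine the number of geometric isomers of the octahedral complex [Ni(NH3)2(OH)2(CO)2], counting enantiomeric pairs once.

The distinct arrangements are (5 in all): NH3 trans, OH trans, CO trans; NH3 cis, OH cis, CO trans; NH3 cis, OH trans, CO cis; NH3 cis, OH cis, CO cis (chiral); NH3 trans, OH cis, CO cis.

5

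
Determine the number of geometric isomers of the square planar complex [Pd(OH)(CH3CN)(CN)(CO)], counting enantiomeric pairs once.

3

A square has two trans pairs of vertices; adjacent vertices are cis.
There are 3 geometric isomers: (CH3CN/CO trans, CN/OH trans); (CH3CN/OH trans, CN/CO trans); (CH3CN/CN trans, CO/OH trans).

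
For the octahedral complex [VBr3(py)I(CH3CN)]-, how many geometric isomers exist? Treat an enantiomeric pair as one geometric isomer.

An octahedron has six vertices in three trans pairs; every non-trans pair is cis.
There are 4 geometric isomers: Br mer (3 arrangements); Br fac (chiral).

4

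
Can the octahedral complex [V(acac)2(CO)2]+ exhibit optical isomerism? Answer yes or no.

yes

In an octahedral complex each vertex has one trans partner and four cis neighbours.
Each acac is bidentate and must span two cis positions.
There are 2 geometric isomers: CO trans; CO cis (chiral).
One of these lacks any improper symmetry element and so occurs as an enantiomeric pair, giving 2 + 1 = 3 stereoisomers in total.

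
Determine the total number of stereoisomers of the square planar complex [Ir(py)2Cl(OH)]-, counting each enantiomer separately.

The distinct arrangements are (2 in all): py cis; py trans.
Each arrangement has an internal mirror plane or centre of symmetry, so none is chiral.

2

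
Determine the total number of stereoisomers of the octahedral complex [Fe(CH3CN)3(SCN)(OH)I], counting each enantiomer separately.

An octahedron has six vertices in three trans pairs; every non-trans pair is cis.
Working through the distinct placements yields 4 geometric isomers: CH3CN mer (3 arrangements); CH3CN fac (chiral).
One of these lacks any improper symmetry element and so occurs as an enantiomeric pair, giving 4 + 1 = 5 stereoisomers in total.

5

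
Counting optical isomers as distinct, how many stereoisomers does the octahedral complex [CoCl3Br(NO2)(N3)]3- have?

In an octahedral complex each vertex has one trans partner and four cis neighbours.
The distinct arrangements are (4 in all): Cl mer (3 arrangements); Cl fac (chiral).
One of these lacks any improper symmetry element and so occurs as an enantiomeric pair, giving 4 + 1 = 5 stereoisomers in total.

5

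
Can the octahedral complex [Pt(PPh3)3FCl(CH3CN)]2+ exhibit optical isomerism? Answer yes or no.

yes

The six octahedral sites form three mutually perpendicular trans pairs.
Working through the distinct placements yields 4 geometric isomers: PPh3 mer (3 arrangements); PPh3 fac (chiral).
One of these lacks any improper symmetry element and so occurs as an enantiomeric pair, giving 4 + 1 = 5 stereoisomers in total.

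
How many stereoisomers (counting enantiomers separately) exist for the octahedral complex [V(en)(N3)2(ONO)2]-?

4

The six octahedral sites form three mutually perpendicular trans pairs.
Each en is bidentate and must span two cis positions.
The distinct arrangements are (3 in all): N3 trans, ONO cis; N3 cis, ONO cis (chiral); N3 cis, ONO trans.
One of these lacks any improper symmetry element and so occurs as an enantiomeric pair, giving 3 + 1 = 4 stereoisomers in total.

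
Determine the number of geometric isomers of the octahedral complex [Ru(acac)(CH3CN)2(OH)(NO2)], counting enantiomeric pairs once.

Each acac is bidentate and must span two cis positions.
Working through the distinct placements yields 4 geometric isomers: CH3CN trans; CH3CN cis (3 arrangements, 2 chiral).

4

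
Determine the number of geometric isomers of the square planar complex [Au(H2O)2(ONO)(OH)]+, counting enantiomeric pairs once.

In a square planar complex each vertex has one trans partner and two cis neighbours.
Working through the distinct placements yields 2 geometric isomers: H2O cis; H2O trans.

2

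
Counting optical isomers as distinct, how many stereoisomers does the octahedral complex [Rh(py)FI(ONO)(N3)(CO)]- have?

Exhaustive case analysis gives 15 geometric isomers.
Of these, 15 lack any improper symmetry element and so occur as enantiomeric pairs, giving 15 + 15 = 30 stereoisomers in total.

30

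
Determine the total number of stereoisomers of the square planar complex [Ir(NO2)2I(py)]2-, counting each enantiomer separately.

2

In a square planar complex each vertex has one trans partner and two cis neighbours.
Systematic placement gives 2 geometric isomers: NO2 cis; NO2 trans.
Each arrangement has an internal mirror plane or centre of symmetry, so none is chiral.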